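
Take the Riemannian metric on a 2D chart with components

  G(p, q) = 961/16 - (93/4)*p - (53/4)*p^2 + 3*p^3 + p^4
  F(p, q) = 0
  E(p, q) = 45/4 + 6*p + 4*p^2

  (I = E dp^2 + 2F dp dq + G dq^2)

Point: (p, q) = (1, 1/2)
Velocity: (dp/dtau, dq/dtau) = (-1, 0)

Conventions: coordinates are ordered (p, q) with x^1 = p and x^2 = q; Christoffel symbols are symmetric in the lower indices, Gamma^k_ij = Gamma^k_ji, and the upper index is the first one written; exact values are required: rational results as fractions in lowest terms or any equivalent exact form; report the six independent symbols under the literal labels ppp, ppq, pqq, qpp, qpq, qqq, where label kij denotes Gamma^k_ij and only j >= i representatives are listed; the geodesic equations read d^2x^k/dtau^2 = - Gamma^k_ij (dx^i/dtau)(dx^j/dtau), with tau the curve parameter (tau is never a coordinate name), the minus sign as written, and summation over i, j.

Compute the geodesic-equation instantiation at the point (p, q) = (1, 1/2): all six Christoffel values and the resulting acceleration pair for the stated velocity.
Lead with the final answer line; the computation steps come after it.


Answer: Gamma_ppp = 28/85, Gamma_ppq = 0, Gamma_pqq = 147/170, Gamma_qpp = 0, Gamma_qpq = -2/3, Gamma_qqq = 0; accelerations (d^2p/dtau^2, d^2q/dtau^2) = (-28/85, 0)

E = 85/4, F = 0, G = 441/16 at the point
E_p = 14, E_q = 0, F_p = 0, F_q = 0, G_p = -147/4, G_q = 0
EG - F^2 = 37485/64;  g^inv = (64/37485) * [[441/16, 0], [0, 85/4]]
first-kind symbols [ij,l] = (1/2)(d_i g_jl + d_j g_il - d_l g_ij): [pp,p] = E_p/2 = 7, [pp,q] = F_p - E_q/2 = 0, [pq,p] = E_q/2 = 0, [pq,q] = G_p/2 = -147/8, [qq,p] = F_q - G_p/2 = 147/8, [qq,q] = G_q/2 = 0
Gamma^p_ij = (G*[ij,p] - F*[ij,q])/(EG - F^2), Gamma^q_ij = (E*[ij,q] - F*[ij,p])/(EG - F^2)
Gamma_ppp = 28/85, Gamma_ppq = 0, Gamma_pqq = 147/170, Gamma_qpp = 0, Gamma_qpq = -2/3, Gamma_qqq = 0
d^2p/dtau^2 = -(Gamma_ppp*(-1)^2 + 2*Gamma_ppq*(-1)*(0) + Gamma_pqq*(0)^2) = -28/85
d^2q/dtau^2 = -(Gamma_qpp*(-1)^2 + 2*Gamma_qpq*(-1)*(0) + Gamma_qqq*(0)^2) = 0


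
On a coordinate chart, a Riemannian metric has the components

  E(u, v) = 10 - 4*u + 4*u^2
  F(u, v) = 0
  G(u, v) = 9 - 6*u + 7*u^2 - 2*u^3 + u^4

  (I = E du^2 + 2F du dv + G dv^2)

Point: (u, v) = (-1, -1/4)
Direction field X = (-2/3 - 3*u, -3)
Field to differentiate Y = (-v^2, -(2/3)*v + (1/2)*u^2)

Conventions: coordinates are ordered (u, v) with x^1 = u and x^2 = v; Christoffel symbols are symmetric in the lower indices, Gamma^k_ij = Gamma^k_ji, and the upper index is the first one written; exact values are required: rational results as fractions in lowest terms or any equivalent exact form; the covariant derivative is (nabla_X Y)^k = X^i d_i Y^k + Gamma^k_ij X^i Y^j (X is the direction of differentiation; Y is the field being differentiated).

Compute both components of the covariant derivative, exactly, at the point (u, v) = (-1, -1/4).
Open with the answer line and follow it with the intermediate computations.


Answer: (nabla_X Y)^u = -449/144, (nabla_X Y)^v = -331/240

E = 18, F = 0, G = 25 at the point
E_u = -12, E_v = 0, F_u = 0, F_v = 0, G_u = -30, G_v = 0
EG - F^2 = 450;  g^inv = (1/450) * [[25, 0], [0, 18]]
first-kind symbols [ij,l] = (1/2)(d_i g_jl + d_j g_il - d_l g_ij): [uu,u] = E_u/2 = -6, [uu,v] = F_u - E_v/2 = 0, [uv,u] = E_v/2 = 0, [uv,v] = G_u/2 = -15, [vv,u] = F_v - G_u/2 = 15, [vv,v] = G_v/2 = 0
Gamma^u_ij = (G*[ij,u] - F*[ij,v])/(EG - F^2), Gamma^v_ij = (E*[ij,v] - F*[ij,u])/(EG - F^2)
Gamma_uuu = -1/3, Gamma_uuv = 0, Gamma_uvv = 5/6, Gamma_vuu = 0, Gamma_vuv = -3/5, Gamma_vvv = 0
X = (7/3, -3), Y = (-1/16, 2/3) at the point


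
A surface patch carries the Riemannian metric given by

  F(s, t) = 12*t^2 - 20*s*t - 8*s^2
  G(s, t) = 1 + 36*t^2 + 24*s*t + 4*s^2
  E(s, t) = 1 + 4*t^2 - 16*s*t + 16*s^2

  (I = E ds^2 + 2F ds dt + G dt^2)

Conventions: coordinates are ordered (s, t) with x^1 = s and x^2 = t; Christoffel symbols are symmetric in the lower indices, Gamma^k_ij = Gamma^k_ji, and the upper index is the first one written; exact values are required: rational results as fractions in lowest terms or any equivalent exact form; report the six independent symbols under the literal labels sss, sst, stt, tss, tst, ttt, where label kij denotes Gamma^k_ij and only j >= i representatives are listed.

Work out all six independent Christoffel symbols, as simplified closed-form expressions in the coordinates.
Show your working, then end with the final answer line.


E = 1 + 4*t^2 - 16*s*t + 16*s^2; F = 12*t^2 - 20*s*t - 8*s^2; G = 1 + 36*t^2 + 24*s*t + 4*s^2
Gamma^k_ij = (1/2) g^{kl} (d_i g_jl + d_j g_il - d_l g_ij), with g^inv = (1/(EG-F^2)) [[G, -F], [-F, E]]
first partials: E_s = -16*t + 32*s, E_t = 8*t - 16*s, F_s = -20*t - 16*s, F_t = 24*t - 20*s, G_s = 24*t + 8*s, G_t = 72*t + 24*s
D = EG - F^2 = 1 + 40*t^2 + 8*s*t + 20*s^2
expanded: Gamma^s_ss = (G E_s - 2F F_s + F E_t)/(2D), Gamma^s_st = (G E_t - F G_s)/(2D), Gamma^s_tt = (2G F_t - G G_s - F G_t)/(2D), Gamma^t_ss = (2E F_s - E E_t - F E_s)/(2D), Gamma^t_st = (E G_s - F E_t)/(2D), Gamma^t_tt = (E G_t - 2F F_t + F G_s)/(2D); substitute and cancel common factors

Answer: Gamma_sss = (16*s - 8*t)/(20*s^2 + 8*s*t + 40*t^2 + 1), Gamma_sst = (-8*s + 4*t)/(20*s^2 + 8*s*t + 40*t^2 + 1), Gamma_stt = (-24*s + 12*t)/(20*s^2 + 8*s*t + 40*t^2 + 1), Gamma_tss = (-8*s - 24*t)/(20*s^2 + 8*s*t + 40*t^2 + 1), Gamma_tst = (4*s + 12*t)/(20*s^2 + 8*s*t + 40*t^2 + 1), Gamma_ttt = (12*s + 36*t)/(20*s^2 + 8*s*t + 40*t^2 + 1)


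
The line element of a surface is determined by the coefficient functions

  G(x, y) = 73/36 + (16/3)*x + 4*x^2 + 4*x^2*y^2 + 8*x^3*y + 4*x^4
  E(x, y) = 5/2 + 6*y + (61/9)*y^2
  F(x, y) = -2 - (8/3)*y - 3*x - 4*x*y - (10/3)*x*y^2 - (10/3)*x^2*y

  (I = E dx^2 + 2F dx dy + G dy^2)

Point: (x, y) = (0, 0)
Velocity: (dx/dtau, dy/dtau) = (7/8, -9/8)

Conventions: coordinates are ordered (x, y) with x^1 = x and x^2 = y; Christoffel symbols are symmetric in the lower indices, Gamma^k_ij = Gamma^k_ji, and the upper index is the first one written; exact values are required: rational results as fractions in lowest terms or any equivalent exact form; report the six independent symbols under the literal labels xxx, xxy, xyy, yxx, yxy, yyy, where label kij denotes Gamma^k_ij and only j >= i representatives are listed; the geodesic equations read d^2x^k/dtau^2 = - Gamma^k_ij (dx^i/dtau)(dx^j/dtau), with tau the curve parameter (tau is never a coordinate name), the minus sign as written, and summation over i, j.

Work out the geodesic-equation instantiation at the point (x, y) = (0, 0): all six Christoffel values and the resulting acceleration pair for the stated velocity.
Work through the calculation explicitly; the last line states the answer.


E = 5/2, F = -2, G = 73/36 at the point
E_x = 0, E_y = 6, F_x = -3, F_y = -8/3, G_x = 16/3, G_y = 0
EG - F^2 = 77/72;  g^inv = (72/77) * [[73/36, 2], [2, 5/2]]
first-kind symbols [ij,l] = (1/2)(d_i g_jl + d_j g_il - d_l g_ij): [xx,x] = E_x/2 = 0, [xx,y] = F_x - E_y/2 = -6, [xy,x] = E_y/2 = 3, [xy,y] = G_x/2 = 8/3, [yy,x] = F_y - G_x/2 = -16/3, [yy,y] = G_y/2 = 0
Gamma^x_ij = (G*[ij,x] - F*[ij,y])/(EG - F^2), Gamma^y_ij = (E*[ij,y] - F*[ij,x])/(EG - F^2)
Gamma_xxx = -864/77, Gamma_xxy = 822/77, Gamma_xyy = -2336/231, Gamma_yxx = -1080/77, Gamma_yxy = 912/77, Gamma_yyy = -768/77
d^2x/dtau^2 = -(Gamma_xxx*(7/8)^2 + 2*Gamma_xxy*(7/8)*(-9/8) + Gamma_xyy*(-9/8)^2) = 52245/1232
d^2y/dtau^2 = -(Gamma_yxx*(7/8)^2 + 2*Gamma_yxy*(7/8)*(-9/8) + Gamma_yyy*(-9/8)^2) = 28755/616

Answer: Gamma_xxx = -864/77, Gamma_xxy = 822/77, Gamma_xyy = -2336/231, Gamma_yxx = -1080/77, Gamma_yxy = 912/77, Gamma_yyy = -768/77; accelerations (d^2x/dtau^2, d^2y/dtau^2) = (52245/1232, 28755/616)


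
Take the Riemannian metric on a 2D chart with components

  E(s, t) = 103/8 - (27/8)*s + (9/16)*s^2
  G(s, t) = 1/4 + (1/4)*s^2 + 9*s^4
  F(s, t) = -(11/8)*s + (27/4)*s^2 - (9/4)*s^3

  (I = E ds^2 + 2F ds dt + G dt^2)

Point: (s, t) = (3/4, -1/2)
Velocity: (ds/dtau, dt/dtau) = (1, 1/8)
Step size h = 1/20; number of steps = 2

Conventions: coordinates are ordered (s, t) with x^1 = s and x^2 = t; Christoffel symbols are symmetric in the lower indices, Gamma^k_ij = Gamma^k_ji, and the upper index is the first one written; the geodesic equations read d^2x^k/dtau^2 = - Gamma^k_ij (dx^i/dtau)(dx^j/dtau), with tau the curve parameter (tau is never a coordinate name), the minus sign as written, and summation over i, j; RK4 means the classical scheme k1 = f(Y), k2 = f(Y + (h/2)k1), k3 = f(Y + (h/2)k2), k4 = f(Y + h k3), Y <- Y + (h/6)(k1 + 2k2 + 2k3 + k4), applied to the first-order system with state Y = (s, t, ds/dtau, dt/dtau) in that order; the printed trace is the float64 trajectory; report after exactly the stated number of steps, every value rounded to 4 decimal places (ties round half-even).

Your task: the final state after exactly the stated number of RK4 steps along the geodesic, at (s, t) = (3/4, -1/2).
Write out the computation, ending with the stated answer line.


f(Y) = (ds/dtau, dt/dtau, -Gamma^s_ij Y'^i Y'^j, -Gamma^t_ij Y'^i Y'^j) with the Gammas evaluated at the stage position; h = 0.050000; intermediate values shown to 6 dp
step 0: s = 0.7500, t = -0.5000, ds/dtau = 1.0000, dt/dtau = 0.1250
step 1:
  k1: at (s, t) = (0.750000, -0.500000), (ds/dtau, dt/dtau) = (1.000000, 0.125000); Gamma_sss = -0.419437, Gamma_sst = -0.452702, Gamma_stt = -0.807074, Gamma_tss = 1.764823, Gamma_tst = 2.656823, Gamma_ttt = 0.452702; k1 = (1.000000, 0.125000, 0.545223, -2.436102)
  k2: at (s, t) = (0.775000, -0.496875), (ds/dtau, dt/dtau) = (1.013631, 0.064097); Gamma_sss = -0.411002, Gamma_sst = -0.477121, Gamma_stt = -0.896337, Gamma_tss = 1.598927, Gamma_tst = 2.604584, Gamma_ttt = 0.477121; k2 = (1.013631, 0.064097, 0.487964, -1.983218)
  k3: at (s, t) = (0.775341, -0.498398), (ds/dtau, dt/dtau) = (1.012199, 0.075420); Gamma_sss = -0.410883, Gamma_sst = -0.477449, Gamma_stt = -0.897598, Gamma_tss = 1.596780, Gamma_tst = 2.603864, Gamma_ttt = 0.477449; k3 = (1.012199, 0.075420, 0.498971, -2.036248)
  k4: at (s, t) = (0.800610, -0.496229), (ds/dtau, dt/dtau) = (1.024949, 0.023188); Gamma_sss = -0.401697, Gamma_sst = -0.501414, Gamma_stt = -0.994517, Gamma_tss = 1.445655, Gamma_tst = 2.550144, Gamma_ttt = 0.501414; k4 = (1.024949, 0.023188, 0.446359, -1.640172)
  Y <- Y + (h/6)(k1 + 2k2 + 2k3 + k4): s = 0.8006, t = -0.4964, ds/dtau = 1.0247, dt/dtau = 0.0240
step 2:
  k1: at (s, t) = (0.800638, -0.496440), (ds/dtau, dt/dtau) = (1.024712, 0.024040); Gamma_sss = -0.401687, Gamma_sst = -0.501441, Gamma_stt = -0.994630, Gamma_tss = 1.445493, Gamma_tst = 2.550083, Gamma_ttt = 0.501441; k1 = (1.024712, 0.024040, 0.447065, -1.643746)
  k2: at (s, t) = (0.826256, -0.495839), (ds/dtau, dt/dtau) = (1.035889, -0.017054); Gamma_sss = -0.391867, Gamma_sst = -0.524994, Gamma_stt = -1.099920, Gamma_tss = 1.307475, Gamma_tst = 2.495268, Gamma_ttt = 0.524994; k2 = (1.035889, -0.017054, 0.402270, -1.314997)
  k3: at (s, t) = (0.826536, -0.496866), (ds/dtau, dt/dtau) = (1.034769, -0.008835); Gamma_sss = -0.391757, Gamma_sst = -0.525246, Gamma_stt = -1.101109, Gamma_tss = 1.306048, Gamma_tst = 2.494670, Gamma_ttt = 0.525246; k3 = (1.034769, -0.008835, 0.409955, -1.352874)
  k4: at (s, t) = (0.852377, -0.496882), (ds/dtau, dt/dtau) = (1.045210, -0.043604); Gamma_sss = -0.381471, Gamma_sst = -0.548229, Gamma_stt = -1.214819, Gamma_tss = 1.180919, Gamma_tst = 2.439480, Gamma_ttt = 0.548229; k4 = (1.045210, -0.043604, 0.369081, -1.068795)
  Y <- Y + (h/6)(k1 + 2k2 + 2k3 + k4): s = 0.8524, t = -0.4970, ds/dtau = 1.0451, dt/dtau = -0.0430

Answer: s = 0.8524, t = -0.4970, ds/dtau = 1.0451, dt/dtau = -0.0430


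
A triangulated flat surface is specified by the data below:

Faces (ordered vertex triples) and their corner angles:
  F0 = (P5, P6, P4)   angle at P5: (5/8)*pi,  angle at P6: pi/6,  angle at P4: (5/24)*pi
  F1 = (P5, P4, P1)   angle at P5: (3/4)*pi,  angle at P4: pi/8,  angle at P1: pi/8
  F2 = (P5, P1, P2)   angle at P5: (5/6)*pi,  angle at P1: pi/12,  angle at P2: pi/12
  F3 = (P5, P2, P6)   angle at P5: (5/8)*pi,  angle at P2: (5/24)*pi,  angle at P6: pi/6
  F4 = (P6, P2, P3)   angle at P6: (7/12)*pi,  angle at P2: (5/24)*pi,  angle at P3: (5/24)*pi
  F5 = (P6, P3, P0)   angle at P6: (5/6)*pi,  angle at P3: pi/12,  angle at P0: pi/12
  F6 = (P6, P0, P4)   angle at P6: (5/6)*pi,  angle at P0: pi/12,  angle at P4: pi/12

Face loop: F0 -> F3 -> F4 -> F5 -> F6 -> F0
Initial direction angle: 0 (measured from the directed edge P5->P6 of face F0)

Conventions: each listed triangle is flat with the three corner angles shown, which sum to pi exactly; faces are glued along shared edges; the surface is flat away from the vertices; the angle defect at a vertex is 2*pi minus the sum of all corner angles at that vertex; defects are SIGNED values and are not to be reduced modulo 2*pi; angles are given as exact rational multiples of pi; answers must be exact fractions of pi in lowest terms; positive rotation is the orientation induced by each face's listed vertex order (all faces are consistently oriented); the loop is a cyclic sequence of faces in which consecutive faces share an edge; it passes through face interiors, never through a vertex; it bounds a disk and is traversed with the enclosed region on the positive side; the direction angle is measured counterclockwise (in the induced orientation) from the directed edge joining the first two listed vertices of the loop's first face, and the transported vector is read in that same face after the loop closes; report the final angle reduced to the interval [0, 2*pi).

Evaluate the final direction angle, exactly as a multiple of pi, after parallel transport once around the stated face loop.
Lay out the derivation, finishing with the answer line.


enclosed vertex P6: corner angles sum to (31/12)*pi, defect = 2*pi - (31/12)*pi = (-7/12)*pi
the final direction is the initial angle plus the enclosed defects, taken mod 2*pi in the induced orientation
final angle = 0 - (7/12)*pi = (17/12)*pi (mod 2*pi)

Answer: final direction angle = (17/12)*pi


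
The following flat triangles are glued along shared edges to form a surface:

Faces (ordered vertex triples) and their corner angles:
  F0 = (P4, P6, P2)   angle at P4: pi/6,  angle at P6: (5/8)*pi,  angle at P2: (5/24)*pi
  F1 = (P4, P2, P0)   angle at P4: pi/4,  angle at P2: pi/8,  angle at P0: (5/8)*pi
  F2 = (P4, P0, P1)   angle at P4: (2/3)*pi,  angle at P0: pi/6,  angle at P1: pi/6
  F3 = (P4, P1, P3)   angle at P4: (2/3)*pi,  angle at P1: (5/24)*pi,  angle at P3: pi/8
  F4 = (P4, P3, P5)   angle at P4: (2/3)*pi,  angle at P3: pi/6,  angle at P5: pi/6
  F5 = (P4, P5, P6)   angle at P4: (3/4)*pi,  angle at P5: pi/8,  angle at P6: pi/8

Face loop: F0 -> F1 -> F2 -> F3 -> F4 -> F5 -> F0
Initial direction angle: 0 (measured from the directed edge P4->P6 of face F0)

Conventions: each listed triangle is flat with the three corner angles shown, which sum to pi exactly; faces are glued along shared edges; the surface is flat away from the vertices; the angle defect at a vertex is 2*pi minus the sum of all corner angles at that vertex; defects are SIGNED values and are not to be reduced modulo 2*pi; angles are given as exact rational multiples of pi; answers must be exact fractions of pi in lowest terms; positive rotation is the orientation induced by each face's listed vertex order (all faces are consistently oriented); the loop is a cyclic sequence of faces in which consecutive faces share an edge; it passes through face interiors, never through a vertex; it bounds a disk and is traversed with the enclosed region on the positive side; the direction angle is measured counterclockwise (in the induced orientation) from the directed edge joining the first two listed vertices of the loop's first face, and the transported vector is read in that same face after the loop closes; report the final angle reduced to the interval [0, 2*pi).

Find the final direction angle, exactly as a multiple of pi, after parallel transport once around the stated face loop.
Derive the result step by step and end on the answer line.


enclosed vertex P4: corner angles sum to (19/6)*pi, defect = 2*pi - (19/6)*pi = (-7/6)*pi
final direction = starting direction + enclosed defect total, reduced mod 2*pi (induced orientation)
final angle = 0 - (7/6)*pi = (5/6)*pi (mod 2*pi)

Answer: final direction angle = (5/6)*pi


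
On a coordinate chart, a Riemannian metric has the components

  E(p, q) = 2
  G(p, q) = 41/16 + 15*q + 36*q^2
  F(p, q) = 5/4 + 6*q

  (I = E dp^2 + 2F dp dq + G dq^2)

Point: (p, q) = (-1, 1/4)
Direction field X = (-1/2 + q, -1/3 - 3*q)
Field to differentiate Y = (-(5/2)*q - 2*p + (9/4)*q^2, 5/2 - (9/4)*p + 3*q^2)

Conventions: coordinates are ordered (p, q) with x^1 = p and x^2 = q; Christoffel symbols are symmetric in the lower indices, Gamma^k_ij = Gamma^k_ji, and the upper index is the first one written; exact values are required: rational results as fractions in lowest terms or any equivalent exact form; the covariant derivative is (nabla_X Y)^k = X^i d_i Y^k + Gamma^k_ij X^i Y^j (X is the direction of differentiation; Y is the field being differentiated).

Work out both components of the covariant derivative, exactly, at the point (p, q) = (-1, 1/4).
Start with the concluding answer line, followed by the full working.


Answer: (nabla_X Y)^p = -6691/4896, (nabla_X Y)^q = -25195/2448

E = 2, F = 11/4, G = 137/16 at the point
E_p = 0, E_q = 0, F_p = 0, F_q = 6, G_p = 0, G_q = 33
EG - F^2 = 153/16;  g^inv = (16/153) * [[137/16, -11/4], [-11/4, 2]]
first-kind symbols [ij,l] = (1/2)(d_i g_jl + d_j g_il - d_l g_ij): [pp,p] = E_p/2 = 0, [pp,q] = F_p - E_q/2 = 0, [pq,p] = E_q/2 = 0, [pq,q] = G_p/2 = 0, [qq,p] = F_q - G_p/2 = 6, [qq,q] = G_q/2 = 33/2
Gamma^p_ij = (G*[ij,p] - F*[ij,q])/(EG - F^2), Gamma^q_ij = (E*[ij,q] - F*[ij,p])/(EG - F^2)
Gamma_ppp = 0, Gamma_ppq = 0, Gamma_pqq = 32/51, Gamma_qpp = 0, Gamma_qpq = 0, Gamma_qqq = 88/51
X = (-1/4, -13/12), Y = (97/64, 79/16) at the point


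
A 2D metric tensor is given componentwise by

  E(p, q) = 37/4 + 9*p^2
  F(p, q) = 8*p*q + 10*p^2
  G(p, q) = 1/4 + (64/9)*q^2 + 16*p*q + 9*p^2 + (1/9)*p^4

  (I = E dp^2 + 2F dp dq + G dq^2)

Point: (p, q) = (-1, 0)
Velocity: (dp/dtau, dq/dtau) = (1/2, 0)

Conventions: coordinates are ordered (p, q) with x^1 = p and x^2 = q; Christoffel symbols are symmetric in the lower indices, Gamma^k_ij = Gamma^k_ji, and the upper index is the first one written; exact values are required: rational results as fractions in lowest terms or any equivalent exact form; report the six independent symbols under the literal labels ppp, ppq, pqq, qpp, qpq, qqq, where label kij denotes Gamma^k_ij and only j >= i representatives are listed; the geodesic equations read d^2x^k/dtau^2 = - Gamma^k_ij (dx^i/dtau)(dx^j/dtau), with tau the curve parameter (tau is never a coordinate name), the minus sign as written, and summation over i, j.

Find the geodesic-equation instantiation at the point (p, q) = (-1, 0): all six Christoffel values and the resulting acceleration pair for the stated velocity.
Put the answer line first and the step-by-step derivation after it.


Answer: Gamma_ppp = 16668/10201, Gamma_ppq = 13280/10201, Gamma_pqq = 118508/91809, Gamma_qpp = -39600/10201, Gamma_qpq = -24236/10201, Gamma_qqq = -22784/10201; accelerations (d^2p/dtau^2, d^2q/dtau^2) = (-4167/10201, 9900/10201)

E = 73/4, F = 10, G = 337/36 at the point
E_p = -18, E_q = 0, F_p = -20, F_q = -8, G_p = -166/9, G_q = -16
EG - F^2 = 10201/144;  g^inv = (144/10201) * [[337/36, -10], [-10, 73/4]]
first-kind symbols [ij,l] = (1/2)(d_i g_jl + d_j g_il - d_l g_ij): [pp,p] = E_p/2 = -9, [pp,q] = F_p - E_q/2 = -20, [pq,p] = E_q/2 = 0, [pq,q] = G_p/2 = -83/9, [qq,p] = F_q - G_p/2 = 11/9, [qq,q] = G_q/2 = -8
Gamma^p_ij = (G*[ij,p] - F*[ij,q])/(EG - F^2), Gamma^q_ij = (E*[ij,q] - F*[ij,p])/(EG - F^2)
Gamma_ppp = 16668/10201, Gamma_ppq = 13280/10201, Gamma_pqq = 118508/91809, Gamma_qpp = -39600/10201, Gamma_qpq = -24236/10201, Gamma_qqq = -22784/10201
d^2p/dtau^2 = -(Gamma_ppp*(1/2)^2 + 2*Gamma_ppq*(1/2)*(0) + Gamma_pqq*(0)^2) = -4167/10201
d^2q/dtau^2 = -(Gamma_qpp*(1/2)^2 + 2*Gamma_qpq*(1/2)*(0) + Gamma_qqq*(0)^2) = 9900/10201


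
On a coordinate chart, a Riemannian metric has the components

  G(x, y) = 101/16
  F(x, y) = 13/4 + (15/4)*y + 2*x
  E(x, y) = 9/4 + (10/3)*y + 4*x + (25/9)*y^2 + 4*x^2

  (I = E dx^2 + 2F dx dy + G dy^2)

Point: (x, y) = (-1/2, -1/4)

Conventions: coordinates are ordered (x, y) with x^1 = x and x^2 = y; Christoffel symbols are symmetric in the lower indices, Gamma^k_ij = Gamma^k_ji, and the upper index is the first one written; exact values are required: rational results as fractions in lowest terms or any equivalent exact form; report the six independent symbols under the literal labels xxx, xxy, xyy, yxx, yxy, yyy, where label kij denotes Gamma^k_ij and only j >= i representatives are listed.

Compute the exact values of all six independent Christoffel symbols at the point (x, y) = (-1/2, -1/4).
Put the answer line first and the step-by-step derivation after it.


Answer: Gamma_xxx = -777/1154, Gamma_xxy = 3535/1154, Gamma_xyy = 13635/1154, Gamma_yxx = 3145/10386, Gamma_yxy = -735/1154, Gamma_yyy = -2835/1154

E = 85/144, F = 21/16, G = 101/16 at the point
E_x = 0, E_y = 35/18, F_x = 2, F_y = 15/4, G_x = 0, G_y = 0
EG - F^2 = 577/288;  g^inv = (288/577) * [[101/16, -21/16], [-21/16, 85/144]]
first-kind symbols [ij,l] = (1/2)(d_i g_jl + d_j g_il - d_l g_ij): [xx,x] = E_x/2 = 0, [xx,y] = F_x - E_y/2 = 37/36, [xy,x] = E_y/2 = 35/36, [xy,y] = G_x/2 = 0, [yy,x] = F_y - G_x/2 = 15/4, [yy,y] = G_y/2 = 0
Gamma^x_ij = (G*[ij,x] - F*[ij,y])/(EG - F^2), Gamma^y_ij = (E*[ij,y] - F*[ij,x])/(EG - F^2)


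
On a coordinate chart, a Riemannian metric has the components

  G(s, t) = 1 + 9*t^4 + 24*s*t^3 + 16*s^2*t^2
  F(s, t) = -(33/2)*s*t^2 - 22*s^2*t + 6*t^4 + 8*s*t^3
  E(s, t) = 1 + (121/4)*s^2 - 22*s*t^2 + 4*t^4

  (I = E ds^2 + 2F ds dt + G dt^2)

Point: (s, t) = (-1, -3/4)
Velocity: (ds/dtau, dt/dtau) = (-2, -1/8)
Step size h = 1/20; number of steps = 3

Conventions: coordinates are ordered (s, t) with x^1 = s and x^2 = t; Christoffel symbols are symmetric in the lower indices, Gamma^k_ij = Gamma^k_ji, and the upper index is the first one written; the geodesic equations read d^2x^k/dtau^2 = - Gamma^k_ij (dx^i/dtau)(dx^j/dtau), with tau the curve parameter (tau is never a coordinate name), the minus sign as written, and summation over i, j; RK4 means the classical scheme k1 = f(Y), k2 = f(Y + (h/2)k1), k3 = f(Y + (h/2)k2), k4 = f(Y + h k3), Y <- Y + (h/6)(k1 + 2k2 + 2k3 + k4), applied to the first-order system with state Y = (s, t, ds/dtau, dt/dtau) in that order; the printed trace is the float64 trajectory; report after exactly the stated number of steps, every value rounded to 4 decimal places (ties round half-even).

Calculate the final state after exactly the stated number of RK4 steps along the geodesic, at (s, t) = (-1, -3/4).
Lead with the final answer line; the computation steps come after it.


Answer: s = -1.2785, t = -0.7537, ds/dtau = -1.7376, dt/dtau = 0.0576

f(Y) = (ds/dtau, dt/dtau, -Gamma^s_ij Y'^i Y'^j, -Gamma^t_ij Y'^i Y'^j) with the Gammas evaluated at the stage position; h = 0.050000; intermediate values shown to 6 dp
step 0: s = -1.0000, t = -0.7500, ds/dtau = -2.0000, dt/dtau = -0.1250
step 1:
  k1: at (s, t) = (-1.000000, -0.750000), (ds/dtau, dt/dtau) = (-2.000000, -0.125000); Gamma_sss = -0.544955, Gamma_sst = -0.297248, Gamma_stt = -0.842204, Gamma_tss = -0.385582, Gamma_tst = -0.210317, Gamma_ttt = -0.595899; k1 = (-2.000000, -0.125000, 2.341605, 1.656796)
  k2: at (s, t) = (-1.050000, -0.753125), (ds/dtau, dt/dtau) = (-1.941460, -0.083580); Gamma_sss = -0.524847, Gamma_sst = -0.287473, Gamma_stt = -0.832002, Gamma_tss = -0.369531, Gamma_tst = -0.202402, Gamma_ttt = -0.585790; k2 = (-1.941460, -0.083580, 2.077396, 1.462638)
  k3: at (s, t) = (-1.048536, -0.752090), (ds/dtau, dt/dtau) = (-1.948065, -0.088434); Gamma_sss = -0.526067, Gamma_sst = -0.287745, Gamma_stt = -0.832782, Gamma_tss = -0.369965, Gamma_tst = -0.202361, Gamma_ttt = -0.585667; k3 = (-1.948065, -0.088434, 2.102058, 1.478306)
  k4: at (s, t) = (-1.097403, -0.754422), (ds/dtau, dt/dtau) = (-1.894897, -0.051085); Gamma_sss = -0.508090, Gamma_sst = -0.278774, Gamma_stt = -0.823674, Gamma_tss = -0.355469, Gamma_tst = -0.195035, Gamma_ttt = -0.576257; k4 = (-1.894897, -0.051085, 1.880487, 1.315622)
  Y <- Y + (h/6)(k1 + 2k2 + 2k3 + k4): s = -1.0973, t = -0.7543, ds/dtau = -1.8952, dt/dtau = -0.0512
step 2:
  k1: at (s, t) = (-1.097283, -0.754334), (ds/dtau, dt/dtau) = (-1.895158, -0.051214); Gamma_sss = -0.508187, Gamma_sst = -0.278795, Gamma_stt = -0.823737, Gamma_tss = -0.355501, Gamma_tst = -0.195030, Gamma_ttt = -0.576244; k1 = (-1.895158, -0.051214, 1.881495, 1.316198)
  k2: at (s, t) = (-1.144662, -0.755615), (ds/dtau, dt/dtau) = (-1.848121, -0.018309); Gamma_sss = -0.492420, Gamma_sst = -0.270603, Gamma_stt = -0.815835, Gamma_tss = -0.342461, Gamma_tst = -0.188195, Gamma_ttt = -0.567385; k2 = (-1.848121, -0.018309, 1.700472, 1.182619)
  k3: at (s, t) = (-1.143486, -0.754792), (ds/dtau, dt/dtau) = (-1.852647, -0.021649); Gamma_sss = -0.493295, Gamma_sst = -0.270789, Gamma_stt = -0.816421, Gamma_tss = -0.342750, Gamma_tst = -0.188149, Gamma_ttt = -0.567263; k3 = (-1.852647, -0.021649, 1.715241, 1.191777)
  k4: at (s, t) = (-1.189915, -0.755417), (ds/dtau, dt/dtau) = (-1.809396, 0.008375); Gamma_sss = -0.479050, Gamma_sst = -0.263187, Gamma_stt = -0.809347, Gamma_tss = -0.330810, Gamma_tst = -0.181745, Gamma_ttt = -0.558898; k4 = (-1.809396, 0.008375, 1.560449, 1.077574)
  Y <- Y + (h/6)(k1 + 2k2 + 2k3 + k4): s = -1.1898, t = -0.7554, ds/dtau = -1.8095, dt/dtau = 0.0083
step 3:
  k1: at (s, t) = (-1.189834, -0.755357), (ds/dtau, dt/dtau) = (-1.809547, 0.008307); Gamma_sss = -0.479109, Gamma_sst = -0.263199, Gamma_stt = -0.809388, Gamma_tss = -0.330828, Gamma_tst = -0.181741, Gamma_ttt = -0.558888; k1 = (-1.809547, 0.008307, 1.560966, 1.077858)
  k2: at (s, t) = (-1.235072, -0.755150), (ds/dtau, dt/dtau) = (-1.770523, 0.035254); Gamma_sss = -0.466432, Gamma_sst = -0.256164, Gamma_stt = -0.803212, Gamma_tss = -0.319919, Gamma_tst = -0.175700, Gamma_ttt = -0.550912; k2 = (-1.770523, 0.035254, 1.431169, 0.981619)
  k3: at (s, t) = (-1.234097, -0.754476), (ds/dtau, dt/dtau) = (-1.773768, 0.032848); Gamma_sss = -0.467089, Gamma_sst = -0.256296, Gamma_stt = -0.803669, Gamma_tss = -0.320120, Gamma_tst = -0.175653, Gamma_ttt = -0.550795; k3 = (-1.773768, 0.032848, 1.440582, 0.987303)
  k4: at (s, t) = (-1.278522, -0.753715), (ds/dtau, dt/dtau) = (-1.737518, 0.057672); Gamma_sss = -0.455541, Gamma_sst = -0.249707, Gamma_stt = -0.798138, Gamma_tss = -0.310021, Gamma_tst = -0.169940, Gamma_ttt = -0.543179; k4 = (-1.737518, 0.057672, 1.327872, 0.903693)
  Y <- Y + (h/6)(k1 + 2k2 + 2k3 + k4): s = -1.2785, t = -0.7537, ds/dtau = -1.7376, dt/dtau = 0.0576


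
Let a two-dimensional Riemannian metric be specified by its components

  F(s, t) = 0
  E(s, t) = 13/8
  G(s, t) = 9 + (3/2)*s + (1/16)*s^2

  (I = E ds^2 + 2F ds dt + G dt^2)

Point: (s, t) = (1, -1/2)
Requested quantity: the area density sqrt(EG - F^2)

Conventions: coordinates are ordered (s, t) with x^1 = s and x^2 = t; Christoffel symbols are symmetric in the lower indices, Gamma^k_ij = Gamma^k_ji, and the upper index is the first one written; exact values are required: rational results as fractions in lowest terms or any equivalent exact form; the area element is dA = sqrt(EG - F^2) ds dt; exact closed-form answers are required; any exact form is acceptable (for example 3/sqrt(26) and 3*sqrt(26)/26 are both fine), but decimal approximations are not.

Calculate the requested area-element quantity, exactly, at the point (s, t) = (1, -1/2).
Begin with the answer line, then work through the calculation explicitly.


Answer: sqrt(EG - F^2) = 13*sqrt(26)/16

E = 13/8, F = 0, G = 169/16; EG - F^2 = 2197/128


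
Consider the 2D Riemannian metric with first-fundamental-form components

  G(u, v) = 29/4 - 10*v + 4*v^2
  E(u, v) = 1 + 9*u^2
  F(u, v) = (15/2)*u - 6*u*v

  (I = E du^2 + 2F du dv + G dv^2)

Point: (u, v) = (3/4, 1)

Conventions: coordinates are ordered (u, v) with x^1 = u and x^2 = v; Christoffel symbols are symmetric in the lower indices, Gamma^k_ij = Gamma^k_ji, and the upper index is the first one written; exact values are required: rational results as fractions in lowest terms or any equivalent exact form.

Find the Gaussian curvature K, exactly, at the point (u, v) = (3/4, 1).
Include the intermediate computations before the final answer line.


E = 97/16, F = 9/8, G = 5/4, EG - F^2 = 101/16 at the point
E_u = 27/2, E_v = 0, F_u = 3/2, F_v = -9/2, G_u = 0, G_v = -2
E_vv = 0, F_uv = -6, G_uu = 0
By Brioschi, K is (det M1 - det M2) divided by (EG - F^2) squared.
M1 = [[-E_vv/2 + F_uv - G_uu/2, E_u/2, F_u - E_v/2], [F_v - G_u/2, E, F], [G_v/2, F, G]] = [[-6, 27/4, 3/2], [-9/2, 97/16, 9/8], [-1, 9/8, 5/4]]; det M1 = -6
M2 = [[0, E_v/2, G_u/2], [E_v/2, E, F], [G_u/2, F, G]] = [[0, 0, 0], [0, 97/16, 9/8], [0, 9/8, 5/4]]; det M2 = 0
det M1 - det M2 = -6; K = -6 / (101/16)^2 = -1536/10201

Answer: K = -1536/10201


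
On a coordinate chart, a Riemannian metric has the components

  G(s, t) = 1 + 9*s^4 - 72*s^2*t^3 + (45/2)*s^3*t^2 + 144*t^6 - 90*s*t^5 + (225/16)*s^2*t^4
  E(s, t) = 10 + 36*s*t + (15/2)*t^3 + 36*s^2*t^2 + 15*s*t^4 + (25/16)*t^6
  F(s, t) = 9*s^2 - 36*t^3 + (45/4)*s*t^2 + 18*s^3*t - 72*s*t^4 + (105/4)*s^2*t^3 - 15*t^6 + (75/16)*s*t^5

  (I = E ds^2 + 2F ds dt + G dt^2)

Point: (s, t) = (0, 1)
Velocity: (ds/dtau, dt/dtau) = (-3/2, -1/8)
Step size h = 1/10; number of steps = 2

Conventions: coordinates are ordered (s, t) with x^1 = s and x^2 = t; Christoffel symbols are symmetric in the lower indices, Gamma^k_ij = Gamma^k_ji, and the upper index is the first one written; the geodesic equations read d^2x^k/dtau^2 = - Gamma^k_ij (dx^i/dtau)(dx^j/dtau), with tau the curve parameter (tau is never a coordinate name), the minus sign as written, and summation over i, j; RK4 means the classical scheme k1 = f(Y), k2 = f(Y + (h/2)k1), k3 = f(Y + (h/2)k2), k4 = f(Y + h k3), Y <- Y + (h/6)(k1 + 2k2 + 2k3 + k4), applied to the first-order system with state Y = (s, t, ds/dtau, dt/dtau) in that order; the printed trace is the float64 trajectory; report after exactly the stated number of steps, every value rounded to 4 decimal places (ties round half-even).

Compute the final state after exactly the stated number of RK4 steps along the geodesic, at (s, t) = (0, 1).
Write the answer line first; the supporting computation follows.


Answer: s = -0.3064, t = 0.9963, ds/dtau = -1.5577, dt/dtau = 0.0874

f(Y) = (ds/dtau, dt/dtau, -Gamma^s_ij Y'^i Y'^j, -Gamma^t_ij Y'^i Y'^j) with the Gammas evaluated at the stage position; h = 0.100000; intermediate values shown to 6 dp
step 0: s = 0.0000, t = 1.0000, ds/dtau = -1.5000, dt/dtau = -0.1250
step 1:
  k1: at (s, t) = (0.000000, 1.000000), (ds/dtau, dt/dtau) = (-1.500000, -0.125000); Gamma_sss = 0.156382, Gamma_sst = 0.097739, Gamma_stt = -0.938291, Gamma_tss = -0.441548, Gamma_tst = -0.275968, Gamma_ttt = 2.649291; k1 = (-1.500000, -0.125000, -0.373850, 1.055577)
  k2: at (s, t) = (-0.075000, 0.993750), (ds/dtau, dt/dtau) = (-1.518693, -0.072221); Gamma_sss = 0.140687, Gamma_sst = 0.076762, Gamma_stt = -0.852037, Gamma_tss = -0.448070, Gamma_tst = -0.244477, Gamma_ttt = 2.713626; k2 = (-1.518693, -0.072221, -0.336880, 1.072917)
  k3: at (s, t) = (-0.075935, 0.996389), (ds/dtau, dt/dtau) = (-1.516844, -0.071354); Gamma_sss = 0.139084, Gamma_sst = 0.076014, Gamma_stt = -0.844694, Gamma_tss = -0.446237, Gamma_tst = -0.243883, Gamma_ttt = 2.710107; k3 = (-1.516844, -0.071354, -0.332161, 1.065702)
  k4: at (s, t) = (-0.151684, 0.992865), (ds/dtau, dt/dtau) = (-1.533216, -0.018430); Gamma_sss = 0.122262, Gamma_sst = 0.057190, Gamma_stt = -0.751521, Gamma_tss = -0.450652, Gamma_tst = -0.210799, Gamma_ttt = 2.770063; k4 = (-1.533216, -0.018430, -0.290385, 1.070342)
  Y <- Y + (h/6)(k1 + 2k2 + 2k3 + k4): s = -0.1517, t = 0.9928, ds/dtau = -1.5334, dt/dtau = -0.0183
step 2:
  k1: at (s, t) = (-0.151738, 0.992824), (ds/dtau, dt/dtau) = (-1.533372, -0.018281); Gamma_sss = 0.122268, Gamma_sst = 0.057182, Gamma_stt = -0.751537, Gamma_tss = -0.450683, Gamma_tst = -0.210776, Gamma_ttt = 2.770178; k1 = (-1.533372, -0.018281, -0.290436, 1.070551)
  k2: at (s, t) = (-0.228407, 0.991910), (ds/dtau, dt/dtau) = (-1.547894, 0.035247); Gamma_sss = 0.104524, Gamma_sst = 0.040730, Gamma_stt = -0.651913, Gamma_tss = -0.452995, Gamma_tst = -0.176520, Gamma_ttt = 2.825316; k2 = (-1.547894, 0.035247, -0.245183, 1.062594)
  k3: at (s, t) = (-0.229133, 0.994586), (ds/dtau, dt/dtau) = (-1.545631, 0.034849); Gamma_sss = 0.103270, Gamma_sst = 0.040403, Gamma_stt = -0.645842, Gamma_tss = -0.450917, Gamma_tst = -0.176415, Gamma_ttt = 2.820003; k3 = (-1.545631, 0.034849, -0.241572, 1.054800)
  k4: at (s, t) = (-0.306301, 0.996309), (ds/dtau, dt/dtau) = (-1.557529, 0.087199); Gamma_sss = 0.085205, Gamma_sst = 0.026862, Gamma_stt = -0.541967, Gamma_tss = -0.450837, Gamma_tst = -0.142129, Gamma_ttt = 2.867653; k4 = (-1.557529, 0.087199, -0.195282, 1.033273)
  Y <- Y + (h/6)(k1 + 2k2 + 2k3 + k4): s = -0.3064, t = 0.9963, ds/dtau = -1.5577, dt/dtau = 0.0874


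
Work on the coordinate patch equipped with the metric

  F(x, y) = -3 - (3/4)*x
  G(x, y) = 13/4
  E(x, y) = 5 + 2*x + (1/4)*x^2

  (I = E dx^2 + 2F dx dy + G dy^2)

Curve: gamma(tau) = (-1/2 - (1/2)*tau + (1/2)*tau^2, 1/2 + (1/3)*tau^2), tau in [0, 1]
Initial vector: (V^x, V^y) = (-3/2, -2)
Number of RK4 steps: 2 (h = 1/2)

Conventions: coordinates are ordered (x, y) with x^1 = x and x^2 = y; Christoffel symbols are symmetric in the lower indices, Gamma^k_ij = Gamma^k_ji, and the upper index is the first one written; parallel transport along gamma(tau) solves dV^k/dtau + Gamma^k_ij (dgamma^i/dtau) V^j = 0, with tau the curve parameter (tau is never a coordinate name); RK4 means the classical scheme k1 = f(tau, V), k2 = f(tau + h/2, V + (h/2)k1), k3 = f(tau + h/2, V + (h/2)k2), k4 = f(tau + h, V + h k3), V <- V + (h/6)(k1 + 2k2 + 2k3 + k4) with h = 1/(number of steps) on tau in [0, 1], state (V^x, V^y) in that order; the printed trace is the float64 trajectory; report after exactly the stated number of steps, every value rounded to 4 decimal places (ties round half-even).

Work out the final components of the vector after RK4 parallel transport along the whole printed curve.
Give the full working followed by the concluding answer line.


gamma'(tau) = (-1/2 + tau, (2/3)*tau); f(tau, V)^k = -Gamma^k_ij(gamma(tau)) gamma'^i(tau) V^j; h = 1/2; intermediate values shown to 6 dp
curve data and Christoffel symbols at the stage parameters:
  tau = 0.000000: gamma = (-0.500000, 0.500000), gamma' = (-0.500000, 0.000000); Gamma_xxx = 0.138614, Gamma_xxy = 0.000000, Gamma_xyy = 0.000000, Gamma_yxx = -0.118812, Gamma_yxy = 0.000000, Gamma_yyy = 0.000000
  tau = 0.250000: gamma = (-0.593750, 0.520833), gamma' = (-0.250000, 0.166667); Gamma_xxx = 0.138451, Gamma_xxy = 0.000000, Gamma_xyy = 0.000000, Gamma_yxx = -0.121939, Gamma_yxy = 0.000000, Gamma_yyy = 0.000000
  tau = 0.500000: gamma = (-0.625000, 0.583333), gamma' = (0.000000, 0.333333); Gamma_xxx = 0.138373, Gamma_xxy = 0.000000, Gamma_xyy = 0.000000, Gamma_yxx = -0.122998, Gamma_yxy = 0.000000, Gamma_yyy = 0.000000
  tau = 0.750000: gamma = (-0.593750, 0.687500), gamma' = (0.250000, 0.500000); Gamma_xxx = 0.138451, Gamma_xxy = 0.000000, Gamma_xyy = 0.000000, Gamma_yxx = -0.121939, Gamma_yxy = 0.000000, Gamma_yyy = 0.000000
  tau = 1.000000: gamma = (-0.500000, 0.833333), gamma' = (0.500000, 0.666667); Gamma_xxx = 0.138614, Gamma_xxy = 0.000000, Gamma_xyy = 0.000000, Gamma_yxx = -0.118812, Gamma_yxy = 0.000000, Gamma_yyy = 0.000000
step 0: V^x = -1.5000, V^y = -2.0000
step 1: k1 = (-0.103960, 0.089109), k2 = (-0.052819, 0.046519), k3 = (-0.052376, 0.046130), k4 = (0.000000, 0.000000); V <- V + (h/6)(k1 + 2k2 + 2k3 + k4): V^x = -1.5262, V^y = -1.9771
step 2: k1 = (0.000000, 0.000000), k2 = (0.052826, -0.046526), k3 = (0.052369, -0.046123), k4 = (0.103961, -0.089110); V <- V + (h/6)(k1 + 2k2 + 2k3 + k4): V^x = -1.5000, V^y = -2.0000

Answer: V^x = -1.5000, V^y = -2.0000


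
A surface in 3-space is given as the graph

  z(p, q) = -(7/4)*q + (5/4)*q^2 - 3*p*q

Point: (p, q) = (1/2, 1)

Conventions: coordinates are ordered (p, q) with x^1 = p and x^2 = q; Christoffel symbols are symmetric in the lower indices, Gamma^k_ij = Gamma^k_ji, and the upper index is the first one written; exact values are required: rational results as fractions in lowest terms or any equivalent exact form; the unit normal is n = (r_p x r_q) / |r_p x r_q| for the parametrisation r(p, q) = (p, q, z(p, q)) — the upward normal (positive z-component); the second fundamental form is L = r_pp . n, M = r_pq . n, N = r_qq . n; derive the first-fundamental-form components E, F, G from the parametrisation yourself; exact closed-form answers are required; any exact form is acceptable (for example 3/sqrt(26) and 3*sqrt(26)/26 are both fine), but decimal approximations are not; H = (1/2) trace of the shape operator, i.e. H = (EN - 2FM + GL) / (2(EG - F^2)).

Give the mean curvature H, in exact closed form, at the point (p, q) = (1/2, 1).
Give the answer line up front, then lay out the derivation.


Answer: H = 1232/2197

z_p = -3, z_q = -3/4, z_pp = 0, z_pq = -3, z_qq = 5/2
E = 10, F = 9/4, G = 25/16; answer radicand W^2 = 169/16
unnormalised second-form numerators: l = 0, m = -3, n = 5/2; L = l/sqrt(169/16), and similarly M = m/sqrt(W^2), N = n/sqrt(W^2)
H = (E*n - 2*F*m + G*l) / (2*(EG - F^2)*sqrt(W^2)); E*n - 2*F*m + G*l = 77/2, EG - F^2 = 169/16, so H = (308/169)/sqrt(169/16)


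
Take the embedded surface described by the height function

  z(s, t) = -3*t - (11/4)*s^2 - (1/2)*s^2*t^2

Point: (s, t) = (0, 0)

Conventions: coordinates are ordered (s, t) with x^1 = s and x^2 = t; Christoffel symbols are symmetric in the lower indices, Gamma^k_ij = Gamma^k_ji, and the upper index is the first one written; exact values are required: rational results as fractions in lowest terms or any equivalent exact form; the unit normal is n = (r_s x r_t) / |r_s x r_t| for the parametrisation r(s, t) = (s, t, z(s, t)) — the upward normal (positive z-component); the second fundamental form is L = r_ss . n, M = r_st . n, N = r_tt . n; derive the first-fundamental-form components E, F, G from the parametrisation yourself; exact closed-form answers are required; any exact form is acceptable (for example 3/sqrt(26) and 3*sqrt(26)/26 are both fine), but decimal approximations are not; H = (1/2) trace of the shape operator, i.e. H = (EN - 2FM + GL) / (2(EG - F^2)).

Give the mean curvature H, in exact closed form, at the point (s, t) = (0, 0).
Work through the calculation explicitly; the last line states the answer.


z_s = 0, z_t = -3, z_ss = -11/2, z_st = 0, z_tt = 0
E = 1, F = 0, G = 10; answer radicand W^2 = 10
unnormalised second-form numerators: l = -11/2, m = 0, n = 0; L = l/sqrt(10), and similarly M = m/sqrt(W^2), N = n/sqrt(W^2)
H = (E*n - 2*F*m + G*l) / (2*(EG - F^2)*sqrt(W^2)); E*n - 2*F*m + G*l = -55, EG - F^2 = 10, so H = (-11/4)/sqrt(10)

Answer: H = -11*sqrt(10)/40


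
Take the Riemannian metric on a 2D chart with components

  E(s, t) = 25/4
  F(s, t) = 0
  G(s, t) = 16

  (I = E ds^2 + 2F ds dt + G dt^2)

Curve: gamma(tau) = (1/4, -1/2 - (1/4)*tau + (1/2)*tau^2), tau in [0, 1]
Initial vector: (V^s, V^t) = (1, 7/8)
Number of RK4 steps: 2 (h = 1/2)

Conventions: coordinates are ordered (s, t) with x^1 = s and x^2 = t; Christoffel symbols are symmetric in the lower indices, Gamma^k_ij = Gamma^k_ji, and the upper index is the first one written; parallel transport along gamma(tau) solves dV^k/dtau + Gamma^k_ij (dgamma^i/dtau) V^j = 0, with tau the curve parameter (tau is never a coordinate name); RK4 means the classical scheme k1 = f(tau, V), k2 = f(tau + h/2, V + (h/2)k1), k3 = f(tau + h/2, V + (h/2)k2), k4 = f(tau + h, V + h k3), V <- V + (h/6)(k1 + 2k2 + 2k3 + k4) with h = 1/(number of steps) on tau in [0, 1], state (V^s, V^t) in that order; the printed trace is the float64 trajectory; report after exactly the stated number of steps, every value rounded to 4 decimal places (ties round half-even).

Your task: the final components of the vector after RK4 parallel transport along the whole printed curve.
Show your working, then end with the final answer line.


gamma'(tau) = (0, -1/4 + tau); f(tau, V)^k = -Gamma^k_ij(gamma(tau)) gamma'^i(tau) V^j; h = 1/2; intermediate values shown to 6 dp
curve data and Christoffel symbols at the stage parameters:
  tau = 0.000000: gamma = (0.250000, -0.500000), gamma' = (0.000000, -0.250000); Gamma_sss = 0.000000, Gamma_sst = 0.000000, Gamma_stt = 0.000000, Gamma_tss = 0.000000, Gamma_tst = 0.000000, Gamma_ttt = 0.000000
  tau = 0.250000: gamma = (0.250000, -0.531250), gamma' = (0.000000, 0.000000); Gamma_sss = 0.000000, Gamma_sst = 0.000000, Gamma_stt = 0.000000, Gamma_tss = 0.000000, Gamma_tst = 0.000000, Gamma_ttt = 0.000000
  tau = 0.500000: gamma = (0.250000, -0.500000), gamma' = (0.000000, 0.250000); Gamma_sss = 0.000000, Gamma_sst = 0.000000, Gamma_stt = 0.000000, Gamma_tss = 0.000000, Gamma_tst = 0.000000, Gamma_ttt = 0.000000
  tau = 0.750000: gamma = (0.250000, -0.406250), gamma' = (0.000000, 0.500000); Gamma_sss = 0.000000, Gamma_sst = 0.000000, Gamma_stt = 0.000000, Gamma_tss = 0.000000, Gamma_tst = 0.000000, Gamma_ttt = 0.000000
  tau = 1.000000: gamma = (0.250000, -0.250000), gamma' = (0.000000, 0.750000); Gamma_sss = 0.000000, Gamma_sst = 0.000000, Gamma_stt = 0.000000, Gamma_tss = 0.000000, Gamma_tst = 0.000000, Gamma_ttt = 0.000000
step 0: V^s = 1.0000, V^t = 0.8750
step 1: k1 = (0.000000, 0.000000), k2 = (0.000000, 0.000000), k3 = (0.000000, 0.000000), k4 = (0.000000, 0.000000); V <- V + (h/6)(k1 + 2k2 + 2k3 + k4): V^s = 1.0000, V^t = 0.8750
step 2: k1 = (0.000000, 0.000000), k2 = (0.000000, 0.000000), k3 = (0.000000, 0.000000), k4 = (0.000000, 0.000000); V <- V + (h/6)(k1 + 2k2 + 2k3 + k4): V^s = 1.0000, V^t = 0.8750

Answer: V^s = 1.0000, V^t = 0.8750
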